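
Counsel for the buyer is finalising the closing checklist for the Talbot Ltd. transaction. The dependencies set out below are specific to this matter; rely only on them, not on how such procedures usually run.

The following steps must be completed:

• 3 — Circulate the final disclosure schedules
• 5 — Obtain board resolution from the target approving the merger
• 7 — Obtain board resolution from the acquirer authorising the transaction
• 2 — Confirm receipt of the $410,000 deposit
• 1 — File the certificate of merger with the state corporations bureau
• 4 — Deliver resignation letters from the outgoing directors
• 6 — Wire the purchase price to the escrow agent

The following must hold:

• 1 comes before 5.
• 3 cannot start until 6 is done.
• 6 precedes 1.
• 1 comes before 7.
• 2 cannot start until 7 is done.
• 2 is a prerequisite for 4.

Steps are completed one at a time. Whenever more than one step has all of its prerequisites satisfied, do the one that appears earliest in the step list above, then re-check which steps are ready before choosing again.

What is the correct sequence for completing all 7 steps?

6, 3, 1, 5, 7, 2, 4

6 has no prerequisites → 6 first.
3 and 1 are both available; 3 is listed earlier → 3.
1 needed 6, now all done → 1.
5 and 7 are both available; 5 is listed earlier → 5.
Next only 7 has its prerequisites met → 7.
That leaves 2 as the only ready step → 2.
4 needed 2, now all done → 4.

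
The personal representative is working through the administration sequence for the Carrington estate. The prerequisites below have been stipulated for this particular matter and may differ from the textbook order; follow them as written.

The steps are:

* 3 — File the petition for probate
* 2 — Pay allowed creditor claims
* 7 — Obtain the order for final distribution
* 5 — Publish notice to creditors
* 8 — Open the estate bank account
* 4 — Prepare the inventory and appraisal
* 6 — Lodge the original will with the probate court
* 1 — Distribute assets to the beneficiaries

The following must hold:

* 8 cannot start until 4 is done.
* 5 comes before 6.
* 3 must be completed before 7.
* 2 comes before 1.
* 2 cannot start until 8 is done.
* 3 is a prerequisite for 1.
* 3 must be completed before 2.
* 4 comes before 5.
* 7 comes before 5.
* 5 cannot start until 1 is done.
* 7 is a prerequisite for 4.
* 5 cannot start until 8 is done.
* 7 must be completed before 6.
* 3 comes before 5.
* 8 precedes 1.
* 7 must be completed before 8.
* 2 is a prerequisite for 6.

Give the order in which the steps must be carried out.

3 → 7 → 4 → 8 → 2 → 1 → 5 → 6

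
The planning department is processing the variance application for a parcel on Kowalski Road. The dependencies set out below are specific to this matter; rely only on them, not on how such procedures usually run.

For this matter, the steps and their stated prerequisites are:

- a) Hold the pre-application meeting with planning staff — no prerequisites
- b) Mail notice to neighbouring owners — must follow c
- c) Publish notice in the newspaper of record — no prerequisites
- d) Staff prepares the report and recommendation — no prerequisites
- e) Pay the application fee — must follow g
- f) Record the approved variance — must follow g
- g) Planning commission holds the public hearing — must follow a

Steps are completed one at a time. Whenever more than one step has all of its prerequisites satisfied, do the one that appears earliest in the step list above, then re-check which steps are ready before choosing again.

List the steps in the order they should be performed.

a, c, b, d, g, e, f

a, c and d have no prerequisites; a is listed earlier, so a is first.
g now also ready, so the ready set is {c, d, g}; c is listed earlier → c.
Now b, d and g have their prerequisites met. b is listed earlier, so b next.
Now d and g have their prerequisites met. d is listed earlier, so d next.
g is the only step now ready → g.
e and f are both available; e is listed earlier → e.
f is the only step now ready → f.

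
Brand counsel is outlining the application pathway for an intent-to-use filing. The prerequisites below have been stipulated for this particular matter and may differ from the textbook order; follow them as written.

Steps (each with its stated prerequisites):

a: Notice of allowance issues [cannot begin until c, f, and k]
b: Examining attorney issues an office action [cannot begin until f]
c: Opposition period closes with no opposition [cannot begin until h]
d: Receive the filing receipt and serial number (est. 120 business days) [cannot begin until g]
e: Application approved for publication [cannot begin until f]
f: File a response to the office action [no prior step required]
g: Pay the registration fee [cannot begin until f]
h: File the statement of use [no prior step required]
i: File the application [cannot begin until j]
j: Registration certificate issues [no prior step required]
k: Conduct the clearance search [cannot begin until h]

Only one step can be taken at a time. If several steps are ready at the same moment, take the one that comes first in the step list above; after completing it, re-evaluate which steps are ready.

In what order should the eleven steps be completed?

f, h and j have no prerequisites; f is listed earlier, so f is first.
b, e and g now also ready, so the ready set is {b, e, g, h, j}; b is listed earlier → b.
e, g, h and j are all available; e is listed earlier → e.
Ready: g, h and j. g is listed earlier → g.
d, h and j are all available; d is listed earlier → d.
h and j are both available; h is listed earlier → h.
c and k now also ready, so the ready set is {c, j, k}; c is listed earlier → c.
j and k are both available; j is listed earlier → j.
Ready: i and k. i is listed earlier → i.
k needed h, now all done → k.
a needed c, f and k, now all done → a.

f → b → e → g → d → h → c → j → i → k → a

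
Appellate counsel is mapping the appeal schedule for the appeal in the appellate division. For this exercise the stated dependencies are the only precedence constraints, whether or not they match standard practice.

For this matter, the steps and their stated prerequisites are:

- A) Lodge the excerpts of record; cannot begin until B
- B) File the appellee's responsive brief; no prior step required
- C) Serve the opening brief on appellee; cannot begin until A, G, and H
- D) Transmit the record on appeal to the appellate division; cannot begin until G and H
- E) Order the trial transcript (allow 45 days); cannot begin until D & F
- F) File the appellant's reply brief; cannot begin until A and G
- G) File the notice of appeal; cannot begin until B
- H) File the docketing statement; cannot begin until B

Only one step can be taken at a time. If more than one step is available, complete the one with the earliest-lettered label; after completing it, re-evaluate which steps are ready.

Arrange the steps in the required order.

Only B has no prerequisites, so it is first.
A, G and H are all available; A has the earlier label → A.
Ready: G and H. G has the earlier label → G.
F and H are both available; F has the earlier label → F.
That leaves H as the only ready step → H.
Now C and D have their prerequisites met. C has the earlier label, so C next.
Next only D has its prerequisites met → D.
E is the only step now ready → E.

B, A, G, F, H, C, D, E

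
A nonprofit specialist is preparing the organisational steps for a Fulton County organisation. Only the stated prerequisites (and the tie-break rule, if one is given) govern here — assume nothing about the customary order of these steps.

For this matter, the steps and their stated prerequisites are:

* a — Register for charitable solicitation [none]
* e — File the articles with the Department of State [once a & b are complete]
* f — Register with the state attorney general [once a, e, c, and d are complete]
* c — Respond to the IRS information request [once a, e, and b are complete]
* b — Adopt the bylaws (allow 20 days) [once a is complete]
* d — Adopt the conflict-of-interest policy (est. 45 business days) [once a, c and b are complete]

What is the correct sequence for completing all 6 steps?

a, b, e, c, d, f

Only a has no prerequisites, so it is first.
Next only b has its prerequisites met → b.
e needed a and b, now all done → e.
Next only c has its prerequisites met → c.
d needed a, c and b, now all done → d.
f needed a, e, c and d, now all done → f.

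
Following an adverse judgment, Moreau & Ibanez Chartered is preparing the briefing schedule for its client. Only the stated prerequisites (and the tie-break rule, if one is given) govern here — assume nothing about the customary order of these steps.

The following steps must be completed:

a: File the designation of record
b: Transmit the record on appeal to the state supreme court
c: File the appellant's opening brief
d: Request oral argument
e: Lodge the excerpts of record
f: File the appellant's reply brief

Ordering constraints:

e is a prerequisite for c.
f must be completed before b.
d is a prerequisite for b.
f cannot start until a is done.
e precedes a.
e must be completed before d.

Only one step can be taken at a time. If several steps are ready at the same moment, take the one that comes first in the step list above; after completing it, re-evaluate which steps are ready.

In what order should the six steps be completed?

e has no prerequisites → e first.
Now a, c and d have their prerequisites met. a is listed earlier, so a next.
Now c, d and f have their prerequisites met. c is listed earlier, so c next.
Ready: d and f. d is listed earlier → d.
f needed a, now all done → f.
Next only b has its prerequisites met → b.

e, a, c, d, f, b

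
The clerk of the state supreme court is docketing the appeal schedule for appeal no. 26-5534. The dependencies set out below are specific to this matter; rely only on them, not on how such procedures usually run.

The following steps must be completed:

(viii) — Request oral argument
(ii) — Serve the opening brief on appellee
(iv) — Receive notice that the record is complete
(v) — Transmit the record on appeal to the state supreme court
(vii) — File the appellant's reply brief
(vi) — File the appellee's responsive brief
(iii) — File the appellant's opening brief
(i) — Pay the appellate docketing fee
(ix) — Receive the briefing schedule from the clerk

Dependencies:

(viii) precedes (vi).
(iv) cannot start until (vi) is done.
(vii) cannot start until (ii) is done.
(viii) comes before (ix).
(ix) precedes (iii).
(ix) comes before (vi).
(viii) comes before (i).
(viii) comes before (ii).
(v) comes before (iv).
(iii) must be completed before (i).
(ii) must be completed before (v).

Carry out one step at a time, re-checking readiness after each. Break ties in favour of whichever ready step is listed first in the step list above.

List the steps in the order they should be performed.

(viii), (ii), (v), (vii), (ix), (vi), (iv), (iii), (i)

Only (viii) has no prerequisites, so it is first.
Ready: (ii) and (ix). (ii) is listed earlier → (ii).
Now (v), (vii) and (ix) have their prerequisites met. (v) is listed earlier, so (v) next.
Ready: (vii) and (ix). (vii) is listed earlier → (vii).
(ix) needed (viii), now all done → (ix).
Now (vi) and (iii) have their prerequisites met. (vi) is listed earlier, so (vi) next.
(iv) and (iii) are both available; (iv) is listed earlier → (iv).
(iii) needed (ix), now all done → (iii).
(i) needed (viii) and (iii), now all done → (i).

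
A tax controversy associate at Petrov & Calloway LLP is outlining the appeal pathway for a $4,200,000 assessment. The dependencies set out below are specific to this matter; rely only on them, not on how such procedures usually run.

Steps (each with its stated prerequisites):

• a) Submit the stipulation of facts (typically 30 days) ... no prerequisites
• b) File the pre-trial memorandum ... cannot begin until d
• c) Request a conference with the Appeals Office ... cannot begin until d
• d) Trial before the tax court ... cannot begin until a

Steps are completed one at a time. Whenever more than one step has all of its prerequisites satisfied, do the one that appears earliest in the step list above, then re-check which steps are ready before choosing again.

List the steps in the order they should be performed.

a d b c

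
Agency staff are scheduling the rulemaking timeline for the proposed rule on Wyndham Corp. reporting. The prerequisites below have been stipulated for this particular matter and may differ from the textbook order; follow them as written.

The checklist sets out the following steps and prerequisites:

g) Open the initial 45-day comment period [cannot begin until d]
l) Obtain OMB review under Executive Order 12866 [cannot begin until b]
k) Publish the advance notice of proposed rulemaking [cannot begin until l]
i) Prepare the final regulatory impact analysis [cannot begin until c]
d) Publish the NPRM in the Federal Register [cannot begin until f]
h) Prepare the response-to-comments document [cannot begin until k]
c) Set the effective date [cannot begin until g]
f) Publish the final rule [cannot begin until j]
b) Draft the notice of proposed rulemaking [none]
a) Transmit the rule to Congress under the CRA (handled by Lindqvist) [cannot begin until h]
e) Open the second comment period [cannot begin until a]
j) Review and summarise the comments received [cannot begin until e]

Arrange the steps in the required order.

b is the only step with nothing outstanding, so it goes first.
l needed b, now all done → l.
k is the only step now ready → k.
h needed k, now all done → h.
a is the only step now ready → a.
That leaves e as the only ready step → e.
Next only j has its prerequisites met → j.
f is the only step now ready → f.
d is the only step now ready → d.
g needed d, now all done → g.
Next only c has its prerequisites met → c.
i needed c, now all done → i.

b, l, k, h, a, e, j, f, d, g, c, i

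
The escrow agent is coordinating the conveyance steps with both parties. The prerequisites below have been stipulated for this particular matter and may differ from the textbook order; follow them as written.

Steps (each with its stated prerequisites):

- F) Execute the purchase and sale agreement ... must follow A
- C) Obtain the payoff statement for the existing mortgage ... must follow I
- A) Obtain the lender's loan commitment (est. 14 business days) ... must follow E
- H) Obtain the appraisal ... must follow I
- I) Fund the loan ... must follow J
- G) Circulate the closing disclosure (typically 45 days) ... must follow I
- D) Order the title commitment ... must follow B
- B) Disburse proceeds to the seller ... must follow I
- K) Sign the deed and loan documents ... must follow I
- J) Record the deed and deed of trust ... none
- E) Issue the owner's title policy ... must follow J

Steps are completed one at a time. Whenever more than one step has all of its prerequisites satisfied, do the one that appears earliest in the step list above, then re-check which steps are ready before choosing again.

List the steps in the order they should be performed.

J has no prerequisites → J first.
Ready: I and E. I is listed earlier → I.
C, H, G, B and K now also ready, so the ready set is {C, H, G, B, K, E}; C is listed earlier → C.
Ready: H, G, B, K and E. H is listed earlier → H.
Now G, B, K and E have their prerequisites met. G is listed earlier, so G next.
B, K and E are all available; B is listed earlier → B.
D now also ready, so the ready set is {D, K, E}; D is listed earlier → D.
Now K and E have their prerequisites met. K is listed earlier, so K next.
Next only E has its prerequisites met → E.
Next only A has its prerequisites met → A.
F needed A, now all done → F.

J I C H G B D K E A F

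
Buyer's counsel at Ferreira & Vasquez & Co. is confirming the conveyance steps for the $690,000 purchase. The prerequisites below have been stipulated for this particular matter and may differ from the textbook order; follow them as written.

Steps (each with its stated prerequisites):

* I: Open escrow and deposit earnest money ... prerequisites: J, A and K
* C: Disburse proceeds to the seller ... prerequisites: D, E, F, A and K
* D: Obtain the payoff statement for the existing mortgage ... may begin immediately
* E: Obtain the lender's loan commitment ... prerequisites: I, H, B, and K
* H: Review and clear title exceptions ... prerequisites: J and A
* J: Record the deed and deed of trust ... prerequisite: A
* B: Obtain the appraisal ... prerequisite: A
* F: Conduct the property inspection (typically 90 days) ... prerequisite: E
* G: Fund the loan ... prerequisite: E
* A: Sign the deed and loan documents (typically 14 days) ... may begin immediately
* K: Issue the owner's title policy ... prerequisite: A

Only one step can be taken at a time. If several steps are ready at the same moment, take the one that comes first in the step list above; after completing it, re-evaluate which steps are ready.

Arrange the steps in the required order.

D, A, J, H, B, K, I, E, F, C, G

D and A have no prerequisites; D is listed earlier, so D is first.
Next only A has its prerequisites met → A.
Ready: J, B and K. J is listed earlier → J.
H now also ready, so the ready set is {H, B, K}; H is listed earlier → H.
Now B and K have their prerequisites met. B is listed earlier, so B next.
K needed A, now all done → K.
That leaves I as the only ready step → I.
E needed I, H, B and K, now all done → E.
Now F and G have their prerequisites met. F is listed earlier, so F next.
C now also ready, so the ready set is {C, G}; C is listed earlier → C.
That leaves G as the only ready step → G.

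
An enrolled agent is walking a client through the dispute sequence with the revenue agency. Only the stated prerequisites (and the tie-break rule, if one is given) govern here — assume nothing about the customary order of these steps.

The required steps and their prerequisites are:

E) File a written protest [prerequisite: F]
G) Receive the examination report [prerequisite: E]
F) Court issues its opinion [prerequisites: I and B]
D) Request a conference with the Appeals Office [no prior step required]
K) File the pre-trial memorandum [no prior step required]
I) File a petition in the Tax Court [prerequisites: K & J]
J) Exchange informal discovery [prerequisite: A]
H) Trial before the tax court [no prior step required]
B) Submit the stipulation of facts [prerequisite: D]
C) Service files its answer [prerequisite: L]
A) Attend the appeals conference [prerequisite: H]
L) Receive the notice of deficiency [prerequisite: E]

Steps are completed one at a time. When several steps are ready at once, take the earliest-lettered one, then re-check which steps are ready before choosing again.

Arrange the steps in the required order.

D B H A J K I F E G L C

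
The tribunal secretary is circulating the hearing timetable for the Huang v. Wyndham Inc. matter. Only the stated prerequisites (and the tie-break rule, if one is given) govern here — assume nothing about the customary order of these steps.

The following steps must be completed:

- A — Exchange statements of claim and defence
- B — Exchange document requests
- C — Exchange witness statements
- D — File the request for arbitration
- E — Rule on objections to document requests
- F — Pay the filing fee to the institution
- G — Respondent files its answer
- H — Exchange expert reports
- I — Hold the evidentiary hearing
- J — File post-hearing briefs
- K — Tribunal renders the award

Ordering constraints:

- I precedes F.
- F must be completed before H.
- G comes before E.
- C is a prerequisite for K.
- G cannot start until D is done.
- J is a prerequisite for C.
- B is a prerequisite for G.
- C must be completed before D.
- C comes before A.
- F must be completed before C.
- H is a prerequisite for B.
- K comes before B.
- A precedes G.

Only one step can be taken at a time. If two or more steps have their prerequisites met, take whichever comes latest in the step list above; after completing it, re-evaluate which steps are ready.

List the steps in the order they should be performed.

Nothing is required for J and I. J is listed later → J first.
I is the only step now ready → I.
F needed I, now all done → F.
Now H and C have their prerequisites met. H is listed later, so H next.
C needed J and F, now all done → C.
Now K, D and A have their prerequisites met. K is listed later, so K next.
B now also ready, so the ready set is {D, B, A}; D is listed later → D.
Now B and A have their prerequisites met. B is listed later, so B next.
Next only A has its prerequisites met → A.
G needed D, B and A, now all done → G.
E needed G, now all done → E.

J → I → F → H → C → K → D → B → A → G → E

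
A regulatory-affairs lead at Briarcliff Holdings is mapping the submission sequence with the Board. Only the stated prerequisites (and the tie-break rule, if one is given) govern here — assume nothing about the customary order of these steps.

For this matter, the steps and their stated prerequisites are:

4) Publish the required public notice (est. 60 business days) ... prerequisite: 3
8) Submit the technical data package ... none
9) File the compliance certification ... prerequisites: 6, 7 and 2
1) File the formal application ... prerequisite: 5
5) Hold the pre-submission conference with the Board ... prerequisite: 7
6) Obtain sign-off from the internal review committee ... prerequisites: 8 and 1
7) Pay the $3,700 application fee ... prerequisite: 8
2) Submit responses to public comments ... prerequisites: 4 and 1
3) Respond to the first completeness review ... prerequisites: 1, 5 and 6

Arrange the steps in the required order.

8 is the only step with nothing outstanding, so it goes first.
7 needed 8, now all done → 7.
5 needed 7, now all done → 5.
1 needed 5, now all done → 1.
Next only 6 has its prerequisites met → 6.
Next only 3 has its prerequisites met → 3.
Next only 4 has its prerequisites met → 4.
2 is the only step now ready → 2.
Next only 9 has its prerequisites met → 9.

8, 7, 5, 1, 6, 3, 4, 2, 9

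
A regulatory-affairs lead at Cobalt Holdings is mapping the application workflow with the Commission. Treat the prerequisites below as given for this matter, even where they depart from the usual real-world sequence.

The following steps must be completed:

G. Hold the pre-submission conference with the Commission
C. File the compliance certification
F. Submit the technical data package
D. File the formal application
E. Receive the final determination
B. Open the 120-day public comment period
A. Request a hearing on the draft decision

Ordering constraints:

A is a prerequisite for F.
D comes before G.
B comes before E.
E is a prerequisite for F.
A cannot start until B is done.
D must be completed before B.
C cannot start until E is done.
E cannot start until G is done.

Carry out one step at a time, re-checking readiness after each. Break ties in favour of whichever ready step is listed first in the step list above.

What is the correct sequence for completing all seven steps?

D, G, B, E, C, A, F

D is the only step with nothing outstanding, so it goes first.
Now G and B have their prerequisites met. G is listed earlier, so G next.
B needed D, now all done → B.
E and A are both available; E is listed earlier → E.
C now also ready, so the ready set is {C, A}; C is listed earlier → C.
A needed B, now all done → A.
F needed E and A, now all done → F.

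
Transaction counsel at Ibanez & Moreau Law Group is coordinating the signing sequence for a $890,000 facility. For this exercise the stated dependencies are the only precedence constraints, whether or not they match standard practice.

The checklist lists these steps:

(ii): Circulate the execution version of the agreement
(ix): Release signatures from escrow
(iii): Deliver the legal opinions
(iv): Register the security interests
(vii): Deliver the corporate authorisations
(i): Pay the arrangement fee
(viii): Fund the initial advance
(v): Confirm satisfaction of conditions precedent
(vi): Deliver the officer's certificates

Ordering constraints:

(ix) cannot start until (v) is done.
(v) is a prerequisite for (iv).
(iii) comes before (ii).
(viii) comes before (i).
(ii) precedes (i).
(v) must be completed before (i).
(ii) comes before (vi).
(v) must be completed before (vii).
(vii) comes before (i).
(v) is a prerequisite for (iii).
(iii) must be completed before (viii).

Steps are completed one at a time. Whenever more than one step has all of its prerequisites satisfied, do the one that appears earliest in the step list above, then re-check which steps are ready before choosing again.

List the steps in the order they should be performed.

(v), (ix), (iii), (ii), (iv), (vii), (viii), (i), (vi)

(v) is the only step with nothing outstanding, so it goes first.
Ready: (ix), (iii), (iv) and (vii). (ix) is listed earlier → (ix).
Ready: (iii), (iv) and (vii). (iii) is listed earlier → (iii).
(ii) and (viii) now also ready, so the ready set is {(ii), (iv), (vii), (viii)}; (ii) is listed earlier → (ii).
(vi) now also ready, so the ready set is {(iv), (vii), (viii), (vi)}; (iv) is listed earlier → (iv).
Ready: (vii), (viii) and (vi). (vii) is listed earlier → (vii).
Ready: (viii) and (vi). (viii) is listed earlier → (viii).
Now (i) and (vi) have their prerequisites met. (i) is listed earlier, so (i) next.
(vi) needed (ii), now all done → (vi).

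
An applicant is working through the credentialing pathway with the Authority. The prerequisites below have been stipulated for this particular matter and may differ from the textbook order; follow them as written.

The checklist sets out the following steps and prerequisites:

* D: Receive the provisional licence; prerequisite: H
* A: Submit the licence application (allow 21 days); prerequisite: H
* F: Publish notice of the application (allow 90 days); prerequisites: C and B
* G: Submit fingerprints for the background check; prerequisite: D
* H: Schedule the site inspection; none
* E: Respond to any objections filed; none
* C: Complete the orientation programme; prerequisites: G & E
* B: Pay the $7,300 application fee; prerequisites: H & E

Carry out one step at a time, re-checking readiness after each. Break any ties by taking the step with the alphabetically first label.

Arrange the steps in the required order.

E → H → A → B → D → G → C → F

Nothing is required for E and H. E has the earlier label → E first.
That leaves H as the only ready step → H.
Ready: A, B and D. A has the earlier label → A.
B and D are both available; B has the earlier label → B.
D needed H, now all done → D.
G needed D, now all done → G.
C needed E and G, now all done → C.
F is the only step now ready → F.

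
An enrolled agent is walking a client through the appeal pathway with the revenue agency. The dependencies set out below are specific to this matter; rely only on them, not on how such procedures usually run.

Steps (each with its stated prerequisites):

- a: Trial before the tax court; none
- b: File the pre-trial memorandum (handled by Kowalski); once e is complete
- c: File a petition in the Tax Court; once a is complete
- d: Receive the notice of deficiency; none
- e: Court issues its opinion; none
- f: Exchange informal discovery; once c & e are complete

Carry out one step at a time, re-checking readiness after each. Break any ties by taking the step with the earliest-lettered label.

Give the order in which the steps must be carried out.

a, d and e have no prerequisites; a has the earlier label, so a is first.
c now also ready, so the ready set is {c, d, e}; c has the earlier label → c.
d and e are both available; d has the earlier label → d.
Next only e has its prerequisites met → e.
b and f are both available; b has the earlier label → b.
f needed c and e, now all done → f.

a → c → d → e → b → f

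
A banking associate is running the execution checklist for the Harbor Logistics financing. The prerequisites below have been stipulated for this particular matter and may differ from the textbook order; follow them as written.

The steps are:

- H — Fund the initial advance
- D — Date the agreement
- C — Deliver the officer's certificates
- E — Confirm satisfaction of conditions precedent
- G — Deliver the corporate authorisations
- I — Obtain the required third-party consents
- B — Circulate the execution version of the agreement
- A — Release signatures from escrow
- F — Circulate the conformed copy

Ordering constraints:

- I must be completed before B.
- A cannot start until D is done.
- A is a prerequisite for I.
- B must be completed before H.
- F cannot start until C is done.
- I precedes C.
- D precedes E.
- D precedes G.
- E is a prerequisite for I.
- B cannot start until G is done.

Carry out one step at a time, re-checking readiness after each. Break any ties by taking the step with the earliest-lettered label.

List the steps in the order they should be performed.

D A E G I B C F H

D has no prerequisites → D first.
Now A, E and G have their prerequisites met. A has the earlier label, so A next.
E and G are both available; E has the earlier label → E.
Now G and I have their prerequisites met. G has the earlier label, so G next.
I needed A and E, now all done → I.
Ready: B and C. B has the earlier label → B.
H now also ready, so the ready set is {C, H}; C has the earlier label → C.
Now F and H have their prerequisites met. F has the earlier label, so F next.
That leaves H as the only ready step → H.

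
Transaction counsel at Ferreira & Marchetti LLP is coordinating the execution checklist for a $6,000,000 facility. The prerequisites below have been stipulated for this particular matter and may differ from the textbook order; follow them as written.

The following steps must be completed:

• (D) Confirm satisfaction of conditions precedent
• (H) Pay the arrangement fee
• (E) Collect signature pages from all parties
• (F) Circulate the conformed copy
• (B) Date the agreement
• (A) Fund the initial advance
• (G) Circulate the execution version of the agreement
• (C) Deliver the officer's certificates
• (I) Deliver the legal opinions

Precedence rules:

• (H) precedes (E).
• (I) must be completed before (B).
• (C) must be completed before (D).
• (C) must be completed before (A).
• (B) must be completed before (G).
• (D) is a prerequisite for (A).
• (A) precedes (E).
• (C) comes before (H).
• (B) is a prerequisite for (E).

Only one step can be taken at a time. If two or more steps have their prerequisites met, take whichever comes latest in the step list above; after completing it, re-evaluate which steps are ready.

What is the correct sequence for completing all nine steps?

Nothing is required for (I), (C) and (F). (I) is listed later → (I) first.
Ready: (C), (B) and (F). (C) is listed later → (C).
(H) and (D) now also ready, so the ready set is {(B), (F), (H), (D)}; (B) is listed later → (B).
(G) now also ready, so the ready set is {(G), (F), (H), (D)}; (G) is listed later → (G).
Ready: (F), (H) and (D). (F) is listed later → (F).
Ready: (H) and (D). (H) is listed later → (H).
(D) needed (C), now all done → (D).
That leaves (A) as the only ready step → (A).
(E) needed (A), (B) and (H), now all done → (E).

(I), (C), (B), (G), (F), (H), (D), (A), (E)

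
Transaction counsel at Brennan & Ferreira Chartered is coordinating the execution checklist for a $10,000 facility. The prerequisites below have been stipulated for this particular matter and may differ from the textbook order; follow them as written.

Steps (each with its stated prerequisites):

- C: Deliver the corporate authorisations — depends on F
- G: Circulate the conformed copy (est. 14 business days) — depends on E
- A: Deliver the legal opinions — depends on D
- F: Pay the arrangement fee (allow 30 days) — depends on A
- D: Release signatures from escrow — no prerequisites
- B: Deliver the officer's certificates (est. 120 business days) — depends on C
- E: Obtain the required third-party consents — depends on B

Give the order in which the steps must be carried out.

D A F C B E G

D is the only step with nothing outstanding, so it goes first.
Next only A has its prerequisites met → A.
F needed A, now all done → F.
That leaves C as the only ready step → C.
B needed C, now all done → B.
E needed B, now all done → E.
G needed E, now all done → G.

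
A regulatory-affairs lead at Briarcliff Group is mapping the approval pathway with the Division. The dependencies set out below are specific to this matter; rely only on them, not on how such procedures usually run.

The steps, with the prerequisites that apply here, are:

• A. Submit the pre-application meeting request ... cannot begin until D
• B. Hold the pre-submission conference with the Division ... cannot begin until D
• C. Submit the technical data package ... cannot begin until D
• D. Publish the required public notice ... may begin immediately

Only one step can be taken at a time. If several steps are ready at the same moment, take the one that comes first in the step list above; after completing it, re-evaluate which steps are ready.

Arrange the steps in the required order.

D, A, B, C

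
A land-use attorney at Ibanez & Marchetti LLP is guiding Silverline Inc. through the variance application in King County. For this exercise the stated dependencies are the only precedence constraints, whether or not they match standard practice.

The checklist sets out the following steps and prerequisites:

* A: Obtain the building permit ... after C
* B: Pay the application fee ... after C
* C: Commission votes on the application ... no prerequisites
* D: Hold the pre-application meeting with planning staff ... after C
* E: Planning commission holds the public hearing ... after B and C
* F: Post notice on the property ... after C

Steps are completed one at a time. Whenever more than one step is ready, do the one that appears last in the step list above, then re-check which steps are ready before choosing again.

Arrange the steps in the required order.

C, F, D, B, E, A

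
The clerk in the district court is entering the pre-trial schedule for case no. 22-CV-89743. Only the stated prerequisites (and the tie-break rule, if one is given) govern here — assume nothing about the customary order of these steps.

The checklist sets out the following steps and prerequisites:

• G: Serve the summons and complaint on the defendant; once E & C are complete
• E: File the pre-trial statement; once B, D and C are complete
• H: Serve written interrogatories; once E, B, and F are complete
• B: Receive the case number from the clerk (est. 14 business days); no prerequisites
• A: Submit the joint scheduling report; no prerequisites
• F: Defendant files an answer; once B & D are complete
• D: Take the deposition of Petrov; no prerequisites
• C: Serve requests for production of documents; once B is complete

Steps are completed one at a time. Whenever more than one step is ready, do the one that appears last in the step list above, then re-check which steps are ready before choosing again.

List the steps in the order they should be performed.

D → A → B → C → F → E → H → G

Nothing is required for D, A and B. D is listed later → D first.
Now A and B have their prerequisites met. A is listed later, so A next.
Next only B has its prerequisites met → B.
Now C and F have their prerequisites met. C is listed later, so C next.
Now F and E have their prerequisites met. F is listed later, so F next.
E needed C, D and B, now all done → E.
Now H and G have their prerequisites met. H is listed later, so H next.
G needed C and E, now all done → G.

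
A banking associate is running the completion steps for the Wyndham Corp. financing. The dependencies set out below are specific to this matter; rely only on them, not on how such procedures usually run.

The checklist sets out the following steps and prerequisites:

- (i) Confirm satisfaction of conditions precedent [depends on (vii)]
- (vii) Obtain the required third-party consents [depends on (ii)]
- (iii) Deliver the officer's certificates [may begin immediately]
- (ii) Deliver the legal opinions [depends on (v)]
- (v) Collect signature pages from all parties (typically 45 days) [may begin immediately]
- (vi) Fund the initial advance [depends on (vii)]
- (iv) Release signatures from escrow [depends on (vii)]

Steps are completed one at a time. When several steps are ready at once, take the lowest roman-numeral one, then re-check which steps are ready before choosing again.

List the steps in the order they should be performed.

(iii), (v), (ii), (vii), (i), (iv), (vi)

Nothing is required for (iii) and (v). (iii) has the earlier label → (iii) first.
That leaves (v) as the only ready step → (v).
(ii) needed (v), now all done → (ii).
(vii) needed (ii), now all done → (vii).
(i), (iv) and (vi) are all available; (i) has the earlier label → (i).
Now (iv) and (vi) have their prerequisites met. (iv) has the earlier label, so (iv) next.
(vi) needed (vii), now all done → (vi).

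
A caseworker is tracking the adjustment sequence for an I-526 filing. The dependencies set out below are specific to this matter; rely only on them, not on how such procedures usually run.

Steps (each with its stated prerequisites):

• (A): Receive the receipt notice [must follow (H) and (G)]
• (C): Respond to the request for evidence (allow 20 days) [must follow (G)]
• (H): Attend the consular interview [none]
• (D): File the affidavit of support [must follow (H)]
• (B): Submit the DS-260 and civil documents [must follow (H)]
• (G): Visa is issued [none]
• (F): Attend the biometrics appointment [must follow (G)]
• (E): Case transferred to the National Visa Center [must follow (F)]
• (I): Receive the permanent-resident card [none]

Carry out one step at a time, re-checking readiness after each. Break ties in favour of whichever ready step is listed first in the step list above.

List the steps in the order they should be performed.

(H) (D) (B) (G) (A) (C) (F) (E) (I)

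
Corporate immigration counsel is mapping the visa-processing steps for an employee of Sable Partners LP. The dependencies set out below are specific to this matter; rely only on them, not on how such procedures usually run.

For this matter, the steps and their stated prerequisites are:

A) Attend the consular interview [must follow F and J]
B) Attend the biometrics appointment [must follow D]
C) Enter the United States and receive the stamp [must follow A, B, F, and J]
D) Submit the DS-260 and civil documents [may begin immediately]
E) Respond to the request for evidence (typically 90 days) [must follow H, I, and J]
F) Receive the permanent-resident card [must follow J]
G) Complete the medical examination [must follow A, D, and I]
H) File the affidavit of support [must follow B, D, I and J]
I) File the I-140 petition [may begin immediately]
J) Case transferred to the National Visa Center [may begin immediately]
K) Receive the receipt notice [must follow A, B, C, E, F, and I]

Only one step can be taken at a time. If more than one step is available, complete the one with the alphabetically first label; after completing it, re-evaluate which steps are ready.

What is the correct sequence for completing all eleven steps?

Nothing is required for D, I and J. D has the earlier label → D first.
B now also ready, so the ready set is {B, I, J}; B has the earlier label → B.
I and J are both available; I has the earlier label → I.
That leaves J as the only ready step → J.
Ready: F and H. F has the earlier label → F.
Now A and H have their prerequisites met. A has the earlier label, so A next.
C and G now also ready, so the ready set is {C, G, H}; C has the earlier label → C.
Ready: G and H. G has the earlier label → G.
Next only H has its prerequisites met → H.
E is the only step now ready → E.
K needed A, B, C, E, F and I, now all done → K.

D → B → I → J → F → A → C → G → H → E → K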